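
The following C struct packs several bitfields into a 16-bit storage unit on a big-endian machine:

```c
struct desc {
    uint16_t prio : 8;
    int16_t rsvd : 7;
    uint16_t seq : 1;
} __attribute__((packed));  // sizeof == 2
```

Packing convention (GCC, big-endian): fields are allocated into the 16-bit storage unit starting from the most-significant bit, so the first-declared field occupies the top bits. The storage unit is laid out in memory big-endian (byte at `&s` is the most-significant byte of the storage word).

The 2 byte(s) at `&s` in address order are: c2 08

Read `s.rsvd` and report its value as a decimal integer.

4

[0]=0xc2 [1]=0x08 (big-endian) → word 0xc208
prio:8 @ bit 8 → (0xc208>>8)&0xff = 0xc2
rsvd:7 @ bit 1 → (0xc208>>1)&0x7f = 0x4  ←
seq:1 @ bit 0 → (0xc208>>0)&0x1 = 0x0
rsvd signed 7b, MSB=0: value = 4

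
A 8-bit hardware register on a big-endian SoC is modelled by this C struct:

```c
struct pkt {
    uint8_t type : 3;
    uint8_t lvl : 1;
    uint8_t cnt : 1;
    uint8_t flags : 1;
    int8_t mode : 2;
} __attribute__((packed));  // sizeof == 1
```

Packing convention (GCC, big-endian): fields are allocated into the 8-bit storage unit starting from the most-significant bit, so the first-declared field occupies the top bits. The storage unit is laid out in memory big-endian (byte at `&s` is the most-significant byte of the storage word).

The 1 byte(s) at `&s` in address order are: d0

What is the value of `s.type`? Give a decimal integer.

6

[0]=0xd0 (big-endian) → word 0xd0
type [5+:3] = (word>>5) & 0x7 = 6  ←
lvl [4+:1] = (word>>4) & 0x1 = 1
cnt [3+:1] = (word>>3) & 0x1 = 0
flags [2+:1] = (word>>2) & 0x1 = 0
mode [0+:2] = (word>>0) & 0x3 = 0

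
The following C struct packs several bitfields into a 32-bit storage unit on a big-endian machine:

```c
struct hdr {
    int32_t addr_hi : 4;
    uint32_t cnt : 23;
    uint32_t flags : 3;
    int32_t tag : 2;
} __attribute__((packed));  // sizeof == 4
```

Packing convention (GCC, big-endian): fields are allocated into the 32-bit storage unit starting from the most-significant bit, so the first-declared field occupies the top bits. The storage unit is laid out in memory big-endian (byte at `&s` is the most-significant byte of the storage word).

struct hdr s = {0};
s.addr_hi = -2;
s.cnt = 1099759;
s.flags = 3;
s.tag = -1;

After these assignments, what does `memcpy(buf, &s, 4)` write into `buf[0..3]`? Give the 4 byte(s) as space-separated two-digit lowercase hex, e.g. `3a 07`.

addr_hi:4 = -2 → 0xe << 28 → word 0xe0000000
cnt:23 = 1099759 → 0x10c7ef << 5 → word 0xe218fde0
flags:3 = 3 → 0x3 << 2 → word 0xe218fdec
tag:2 = -1 → 0x3 << 0 → word 0xe218fdef
word = 0xe218fdef → big-endian bytes:
  [0]=0xe2  [1]=0x18  [2]=0xfd  [3]=0xef

e2 18 fd ef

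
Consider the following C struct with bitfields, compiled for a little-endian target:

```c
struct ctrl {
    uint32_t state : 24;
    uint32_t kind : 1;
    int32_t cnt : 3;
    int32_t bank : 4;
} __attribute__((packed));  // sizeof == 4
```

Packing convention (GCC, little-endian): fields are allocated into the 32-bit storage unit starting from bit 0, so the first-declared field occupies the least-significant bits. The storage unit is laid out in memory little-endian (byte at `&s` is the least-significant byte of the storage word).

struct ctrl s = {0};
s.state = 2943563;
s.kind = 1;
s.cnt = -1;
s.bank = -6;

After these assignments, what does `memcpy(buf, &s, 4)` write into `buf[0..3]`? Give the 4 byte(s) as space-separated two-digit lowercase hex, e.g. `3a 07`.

4b ea 2c af

state:24 = 2943563 → 0x2cea4b << 0 → word 0x002cea4b
kind:1 = 1 → 0x1 << 24 → word 0x012cea4b
cnt:3 = -1 → 0x7 << 25 → word 0x0f2cea4b
bank:4 = -6 → 0xa << 28 → word 0xaf2cea4b
word = 0xaf2cea4b → little-endian bytes:
  [0]=0x4b  [1]=0xea  [2]=0x2c  [3]=0xaf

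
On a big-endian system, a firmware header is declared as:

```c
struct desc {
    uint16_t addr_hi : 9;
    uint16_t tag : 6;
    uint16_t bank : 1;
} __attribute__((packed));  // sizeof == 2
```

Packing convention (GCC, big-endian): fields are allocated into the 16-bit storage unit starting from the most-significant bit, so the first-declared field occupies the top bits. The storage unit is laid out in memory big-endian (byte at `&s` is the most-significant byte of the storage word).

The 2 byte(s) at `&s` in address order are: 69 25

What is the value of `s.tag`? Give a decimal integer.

[0]=0x69 [1]=0x25 (big-endian) → word 0x6925
addr_hi [7+:9] = (word>>7) & 0x1ff = 210
tag [1+:6] = (word>>1) & 0x3f = 18  ←
bank [0+:1] = (word>>0) & 0x1 = 1

18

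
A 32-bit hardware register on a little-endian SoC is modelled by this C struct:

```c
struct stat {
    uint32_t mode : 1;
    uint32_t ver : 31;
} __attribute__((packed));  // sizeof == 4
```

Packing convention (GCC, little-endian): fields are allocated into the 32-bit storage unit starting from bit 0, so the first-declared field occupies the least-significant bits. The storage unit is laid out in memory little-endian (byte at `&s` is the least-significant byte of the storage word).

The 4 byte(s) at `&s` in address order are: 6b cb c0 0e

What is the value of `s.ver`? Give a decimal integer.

[0]=0x6b [1]=0xcb [2]=0xc0 [3]=0x0e (little-endian) → word 0x0ec0cb6b
mode [0+:1] = (word>>0) & 0x1 = 1
ver [1+:31] = (word>>1) & 0x7fffffff = 123758005  ←

123758005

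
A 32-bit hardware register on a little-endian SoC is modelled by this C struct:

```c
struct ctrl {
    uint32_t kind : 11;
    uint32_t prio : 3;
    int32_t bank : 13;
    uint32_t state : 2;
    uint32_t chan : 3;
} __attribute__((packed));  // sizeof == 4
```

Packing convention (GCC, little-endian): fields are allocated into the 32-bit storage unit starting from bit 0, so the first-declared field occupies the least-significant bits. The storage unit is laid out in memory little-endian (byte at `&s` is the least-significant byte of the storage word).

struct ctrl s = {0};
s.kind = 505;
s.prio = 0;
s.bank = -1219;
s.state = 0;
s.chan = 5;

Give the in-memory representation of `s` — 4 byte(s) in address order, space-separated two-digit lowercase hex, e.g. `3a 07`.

f9 41 cf a6

[0+:11] kind=505 & 0x7ff = 0x1f9; word=0x000001f9
[11+:3] prio=0 & 0x7 = 0x0; word=0x000001f9
[14+:13] bank=-1219 & 0x1fff = 0x1b3d; word=0x06cf41f9
[27+:2] state=0 & 0x3 = 0x0; word=0x06cf41f9
[29+:3] chan=5 & 0x7 = 0x5; word=0xa6cf41f9
word = 0xa6cf41f9 → little-endian bytes:
  [0]=0xf9  [1]=0x41  [2]=0xcf  [3]=0xa6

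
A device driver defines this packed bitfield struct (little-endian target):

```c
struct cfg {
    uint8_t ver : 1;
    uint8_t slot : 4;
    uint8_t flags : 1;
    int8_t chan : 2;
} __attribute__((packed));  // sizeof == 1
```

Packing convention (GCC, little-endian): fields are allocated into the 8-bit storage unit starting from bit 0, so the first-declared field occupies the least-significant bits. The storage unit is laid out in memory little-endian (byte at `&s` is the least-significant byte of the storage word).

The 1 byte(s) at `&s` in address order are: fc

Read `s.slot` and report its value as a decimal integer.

[0]=0xfc (little-endian) → word 0xfc
ver:1 @ bit 0 → (0xfc>>0)&0x1 = 0x0
slot:4 @ bit 1 → (0xfc>>1)&0xf = 0xe  ←
flags:1 @ bit 5 → (0xfc>>5)&0x1 = 0x1
chan:2 @ bit 6 → (0xfc>>6)&0x3 = 0x3

14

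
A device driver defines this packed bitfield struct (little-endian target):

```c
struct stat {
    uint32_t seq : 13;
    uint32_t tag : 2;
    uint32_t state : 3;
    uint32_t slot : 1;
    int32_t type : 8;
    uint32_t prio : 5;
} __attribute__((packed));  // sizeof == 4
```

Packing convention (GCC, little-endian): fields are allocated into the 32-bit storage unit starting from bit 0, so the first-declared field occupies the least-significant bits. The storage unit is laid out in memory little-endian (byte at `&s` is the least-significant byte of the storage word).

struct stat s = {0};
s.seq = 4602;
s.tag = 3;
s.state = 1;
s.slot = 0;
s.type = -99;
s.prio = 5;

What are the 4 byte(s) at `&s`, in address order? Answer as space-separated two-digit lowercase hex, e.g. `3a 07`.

fa f1 e8 2c

[0+:13] seq=4602 & 0x1fff = 0x11fa; word=0x000011fa
[13+:2] tag=3 & 0x3 = 0x3; word=0x000071fa
[15+:3] state=1 & 0x7 = 0x1; word=0x0000f1fa
[18+:1] slot=0 & 0x1 = 0x0; word=0x0000f1fa
[19+:8] type=-99 & 0xff = 0x9d; word=0x04e8f1fa
[27+:5] prio=5 & 0x1f = 0x5; word=0x2ce8f1fa
word = 0x2ce8f1fa → little-endian bytes:
  [0]=0xfa  [1]=0xf1  [2]=0xe8  [3]=0x2c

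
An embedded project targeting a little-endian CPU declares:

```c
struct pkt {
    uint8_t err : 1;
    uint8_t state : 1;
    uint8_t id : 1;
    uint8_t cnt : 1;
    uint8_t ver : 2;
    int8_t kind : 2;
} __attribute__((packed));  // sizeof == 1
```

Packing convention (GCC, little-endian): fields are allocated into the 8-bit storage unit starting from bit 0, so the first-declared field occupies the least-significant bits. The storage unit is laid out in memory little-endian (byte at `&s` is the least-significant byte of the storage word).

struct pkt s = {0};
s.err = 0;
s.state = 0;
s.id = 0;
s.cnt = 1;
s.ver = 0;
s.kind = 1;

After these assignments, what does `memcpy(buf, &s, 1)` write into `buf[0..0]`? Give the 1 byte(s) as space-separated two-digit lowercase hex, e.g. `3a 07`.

[0+:1] err=0 & 0x1 = 0x0; word=0x00
[1+:1] state=0 & 0x1 = 0x0; word=0x00
[2+:1] id=0 & 0x1 = 0x0; word=0x00
[3+:1] cnt=1 & 0x1 = 0x1; word=0x08
[4+:2] ver=0 & 0x3 = 0x0; word=0x08
[6+:2] kind=1 & 0x3 = 0x1; word=0x48
word = 0x48 → little-endian bytes:
  [0]=0x48

48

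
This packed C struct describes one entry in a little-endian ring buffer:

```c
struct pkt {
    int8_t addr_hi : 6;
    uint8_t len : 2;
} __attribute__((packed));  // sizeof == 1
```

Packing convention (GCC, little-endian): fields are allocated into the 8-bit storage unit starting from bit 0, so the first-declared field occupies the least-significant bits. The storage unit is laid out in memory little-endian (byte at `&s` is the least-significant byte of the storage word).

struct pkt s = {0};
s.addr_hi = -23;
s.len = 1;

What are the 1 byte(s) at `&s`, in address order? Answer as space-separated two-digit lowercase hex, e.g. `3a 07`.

addr_hi (6b) val=-23 bits=0x29 at bit 0: 0x29
len (2b) val=1 bits=0x1 at bit 6: 0x69
word = 0x69 → little-endian bytes:
  [0]=0x69

69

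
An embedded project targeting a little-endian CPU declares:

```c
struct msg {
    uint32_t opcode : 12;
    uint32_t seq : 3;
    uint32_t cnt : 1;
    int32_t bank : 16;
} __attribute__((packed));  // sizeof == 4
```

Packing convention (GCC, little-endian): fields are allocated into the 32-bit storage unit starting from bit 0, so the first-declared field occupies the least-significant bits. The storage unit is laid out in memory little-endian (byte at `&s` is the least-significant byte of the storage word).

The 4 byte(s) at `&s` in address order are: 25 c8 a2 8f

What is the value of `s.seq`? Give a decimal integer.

4

[0]=0x25 [1]=0xc8 [2]=0xa2 [3]=0x8f (little-endian) → word 0x8fa2c825
opcode [0+:12] = (word>>0) & 0xfff = 2085
seq [12+:3] = (word>>12) & 0x7 = 4  ←
cnt [15+:1] = (word>>15) & 0x1 = 1
bank [16+:16] = (word>>16) & 0xffff = 36770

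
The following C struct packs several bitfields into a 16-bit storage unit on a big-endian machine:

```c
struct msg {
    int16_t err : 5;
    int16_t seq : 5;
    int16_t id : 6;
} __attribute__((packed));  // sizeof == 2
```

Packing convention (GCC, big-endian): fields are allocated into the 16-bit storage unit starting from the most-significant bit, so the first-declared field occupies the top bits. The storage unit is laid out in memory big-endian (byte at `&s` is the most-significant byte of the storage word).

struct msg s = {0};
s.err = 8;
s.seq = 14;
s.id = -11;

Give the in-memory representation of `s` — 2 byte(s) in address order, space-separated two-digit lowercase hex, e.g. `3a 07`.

err:5 = 8 → 0x8 << 11 → word 0x4000
seq:5 = 14 → 0xe << 6 → word 0x4380
id:6 = -11 → 0x35 << 0 → word 0x43b5
word = 0x43b5 → big-endian bytes:
  [0]=0x43  [1]=0xb5

43 b5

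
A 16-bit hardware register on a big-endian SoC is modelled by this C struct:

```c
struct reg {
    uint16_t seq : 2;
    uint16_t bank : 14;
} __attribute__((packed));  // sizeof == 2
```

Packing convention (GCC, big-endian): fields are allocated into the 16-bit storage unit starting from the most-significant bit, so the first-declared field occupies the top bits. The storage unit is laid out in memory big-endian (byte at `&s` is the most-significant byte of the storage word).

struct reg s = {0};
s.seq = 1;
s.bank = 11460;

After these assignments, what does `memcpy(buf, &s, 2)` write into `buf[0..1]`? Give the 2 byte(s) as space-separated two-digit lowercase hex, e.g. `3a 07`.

6c c4

seq (2b) val=1 bits=0x1 at bit 14: 0x4000
bank (14b) val=11460 bits=0x2cc4 at bit 0: 0x6cc4
word = 0x6cc4 → big-endian bytes:
  [0]=0x6c  [1]=0xc4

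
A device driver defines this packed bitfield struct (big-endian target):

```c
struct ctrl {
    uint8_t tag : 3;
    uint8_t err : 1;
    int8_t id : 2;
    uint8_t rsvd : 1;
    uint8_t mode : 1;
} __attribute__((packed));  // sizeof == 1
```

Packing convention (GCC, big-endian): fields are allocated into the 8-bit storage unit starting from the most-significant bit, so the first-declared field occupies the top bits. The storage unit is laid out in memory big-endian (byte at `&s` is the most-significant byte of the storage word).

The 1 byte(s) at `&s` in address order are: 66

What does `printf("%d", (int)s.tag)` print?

3

[0]=0x66 (big-endian) → word 0x66
tag [5+:3] = (word>>5) & 0x7 = 3  ←
err [4+:1] = (word>>4) & 0x1 = 0
id [2+:2] = (word>>2) & 0x3 = 1
rsvd [1+:1] = (word>>1) & 0x1 = 1
mode [0+:1] = (word>>0) & 0x1 = 0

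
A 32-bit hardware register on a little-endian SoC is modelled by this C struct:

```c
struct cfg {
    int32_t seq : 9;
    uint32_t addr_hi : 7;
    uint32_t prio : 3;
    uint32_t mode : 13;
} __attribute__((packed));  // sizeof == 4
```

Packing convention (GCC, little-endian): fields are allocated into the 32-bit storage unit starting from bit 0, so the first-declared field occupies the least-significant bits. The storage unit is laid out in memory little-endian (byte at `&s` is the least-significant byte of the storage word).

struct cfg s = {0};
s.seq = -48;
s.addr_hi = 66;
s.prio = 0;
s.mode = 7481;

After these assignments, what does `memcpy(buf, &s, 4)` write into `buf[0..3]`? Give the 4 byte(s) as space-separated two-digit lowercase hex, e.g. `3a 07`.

d0 85 c8 e9

seq (9b) val=-48 bits=0x1d0 at bit 0: 0x000001d0
addr_hi (7b) val=66 bits=0x42 at bit 9: 0x000085d0
prio (3b) val=0 bits=0x0 at bit 16: 0x000085d0
mode (13b) val=7481 bits=0x1d39 at bit 19: 0xe9c885d0
word = 0xe9c885d0 → little-endian bytes:
  [0]=0xd0  [1]=0x85  [2]=0xc8  [3]=0xe9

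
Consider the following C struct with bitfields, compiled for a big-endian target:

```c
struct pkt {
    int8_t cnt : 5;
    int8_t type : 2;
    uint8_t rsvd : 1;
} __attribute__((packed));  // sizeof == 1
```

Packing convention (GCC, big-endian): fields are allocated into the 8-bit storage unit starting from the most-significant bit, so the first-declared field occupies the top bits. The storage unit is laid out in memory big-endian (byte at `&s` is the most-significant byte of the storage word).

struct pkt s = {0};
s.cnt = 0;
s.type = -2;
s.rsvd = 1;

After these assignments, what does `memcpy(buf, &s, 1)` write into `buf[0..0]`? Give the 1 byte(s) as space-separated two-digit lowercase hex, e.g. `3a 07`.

05

[3+:5] cnt=0 & 0x1f = 0x0; word=0x00
[1+:2] type=-2 & 0x3 = 0x2; word=0x04
[0+:1] rsvd=1 & 0x1 = 0x1; word=0x05
word = 0x05 → big-endian bytes:
  [0]=0x05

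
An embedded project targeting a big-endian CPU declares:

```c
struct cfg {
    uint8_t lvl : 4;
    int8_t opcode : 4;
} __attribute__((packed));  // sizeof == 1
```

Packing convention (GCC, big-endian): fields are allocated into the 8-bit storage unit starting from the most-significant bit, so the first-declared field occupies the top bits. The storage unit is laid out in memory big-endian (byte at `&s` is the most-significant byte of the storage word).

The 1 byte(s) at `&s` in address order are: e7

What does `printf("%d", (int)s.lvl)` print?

[0]=0xe7 (big-endian) → word 0xe7
lvl [4+:4] = (word>>4) & 0xf = 14  ←
opcode [0+:4] = (word>>0) & 0xf = 7

14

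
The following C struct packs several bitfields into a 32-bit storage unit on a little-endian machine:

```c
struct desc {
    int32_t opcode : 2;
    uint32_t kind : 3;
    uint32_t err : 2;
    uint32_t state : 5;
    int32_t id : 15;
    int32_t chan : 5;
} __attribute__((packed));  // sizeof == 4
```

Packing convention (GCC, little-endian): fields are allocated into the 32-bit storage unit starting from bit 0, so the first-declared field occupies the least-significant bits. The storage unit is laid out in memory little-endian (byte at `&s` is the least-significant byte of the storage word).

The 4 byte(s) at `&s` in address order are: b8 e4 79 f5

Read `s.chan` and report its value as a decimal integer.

[0]=0xb8 [1]=0xe4 [2]=0x79 [3]=0xf5 (little-endian) → word 0xf579e4b8
opcode [0+:2] = (word>>0) & 0x3 = 0
kind [2+:3] = (word>>2) & 0x7 = 6
err [5+:2] = (word>>5) & 0x3 = 1
state [7+:5] = (word>>7) & 0x1f = 9
id [12+:15] = (word>>12) & 0x7fff = 22430
chan [27+:5] = (word>>27) & 0x1f = 30  ←
chan signed 5b, MSB=1: 30 - 32 = -2

-2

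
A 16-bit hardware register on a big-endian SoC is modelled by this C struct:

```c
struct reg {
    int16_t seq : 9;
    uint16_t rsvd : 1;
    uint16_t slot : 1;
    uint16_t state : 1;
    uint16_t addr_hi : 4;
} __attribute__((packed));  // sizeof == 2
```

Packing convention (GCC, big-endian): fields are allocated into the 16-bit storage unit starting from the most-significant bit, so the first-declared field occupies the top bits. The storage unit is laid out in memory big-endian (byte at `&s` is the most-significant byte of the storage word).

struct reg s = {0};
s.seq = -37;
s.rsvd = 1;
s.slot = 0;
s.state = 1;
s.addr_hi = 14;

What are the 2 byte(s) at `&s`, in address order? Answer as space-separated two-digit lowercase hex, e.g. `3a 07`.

ed de

seq (9b) val=-37 bits=0x1db at bit 7: 0xed80
rsvd (1b) val=1 bits=0x1 at bit 6: 0xedc0
slot (1b) val=0 bits=0x0 at bit 5: 0xedc0
state (1b) val=1 bits=0x1 at bit 4: 0xedd0
addr_hi (4b) val=14 bits=0xe at bit 0: 0xedde
word = 0xedde → big-endian bytes:
  [0]=0xed  [1]=0xde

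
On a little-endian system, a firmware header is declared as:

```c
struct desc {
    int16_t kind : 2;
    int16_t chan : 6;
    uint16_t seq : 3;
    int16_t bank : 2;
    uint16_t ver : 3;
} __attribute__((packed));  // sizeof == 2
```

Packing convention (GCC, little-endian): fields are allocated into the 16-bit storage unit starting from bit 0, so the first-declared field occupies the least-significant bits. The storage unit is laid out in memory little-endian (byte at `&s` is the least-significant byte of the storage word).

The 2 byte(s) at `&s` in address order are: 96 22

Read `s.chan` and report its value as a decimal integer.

-27

[0]=0x96 [1]=0x22 (little-endian) → word 0x2296
kind:2 @ bit 0 → (0x2296>>0)&0x3 = 0x2
chan:6 @ bit 2 → (0x2296>>2)&0x3f = 0x25  ←
seq:3 @ bit 8 → (0x2296>>8)&0x7 = 0x2
bank:2 @ bit 11 → (0x2296>>11)&0x3 = 0x0
ver:3 @ bit 13 → (0x2296>>13)&0x7 = 0x1
chan signed 6b, MSB=1: 37 - 64 = -27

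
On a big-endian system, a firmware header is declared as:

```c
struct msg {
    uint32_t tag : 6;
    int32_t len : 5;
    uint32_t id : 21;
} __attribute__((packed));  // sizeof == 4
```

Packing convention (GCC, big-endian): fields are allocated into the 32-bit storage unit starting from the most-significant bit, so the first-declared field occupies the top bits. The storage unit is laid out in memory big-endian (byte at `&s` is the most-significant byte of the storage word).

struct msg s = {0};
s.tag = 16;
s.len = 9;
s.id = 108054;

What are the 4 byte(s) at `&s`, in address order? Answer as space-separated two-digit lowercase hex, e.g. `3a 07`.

tag (6b) val=16 bits=0x10 at bit 26: 0x40000000
len (5b) val=9 bits=0x9 at bit 21: 0x41200000
id (21b) val=108054 bits=0x1a616 at bit 0: 0x4121a616
word = 0x4121a616 → big-endian bytes:
  [0]=0x41  [1]=0x21  [2]=0xa6  [3]=0x16

41 21 a6 16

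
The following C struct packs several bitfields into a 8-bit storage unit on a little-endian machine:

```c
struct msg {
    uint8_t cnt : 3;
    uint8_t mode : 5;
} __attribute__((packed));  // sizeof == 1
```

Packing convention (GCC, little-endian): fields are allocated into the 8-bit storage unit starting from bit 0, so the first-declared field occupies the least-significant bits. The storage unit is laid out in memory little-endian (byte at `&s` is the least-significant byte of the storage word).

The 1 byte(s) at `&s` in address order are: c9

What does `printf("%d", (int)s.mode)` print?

25

[0]=0xc9 (little-endian) → word 0xc9
cnt:3 @ bit 0 → (0xc9>>0)&0x7 = 0x1
mode:5 @ bit 3 → (0xc9>>3)&0x1f = 0x19  ←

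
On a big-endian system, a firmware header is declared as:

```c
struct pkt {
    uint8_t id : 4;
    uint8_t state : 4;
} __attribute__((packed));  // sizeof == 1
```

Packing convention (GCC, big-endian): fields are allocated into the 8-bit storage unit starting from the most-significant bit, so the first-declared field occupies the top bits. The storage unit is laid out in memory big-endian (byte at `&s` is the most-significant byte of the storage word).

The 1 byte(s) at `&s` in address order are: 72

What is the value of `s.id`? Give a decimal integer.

[0]=0x72 (big-endian) → word 0x72
id:4 @ bit 4 → (0x72>>4)&0xf = 0x7  ←
state:4 @ bit 0 → (0x72>>0)&0xf = 0x2

7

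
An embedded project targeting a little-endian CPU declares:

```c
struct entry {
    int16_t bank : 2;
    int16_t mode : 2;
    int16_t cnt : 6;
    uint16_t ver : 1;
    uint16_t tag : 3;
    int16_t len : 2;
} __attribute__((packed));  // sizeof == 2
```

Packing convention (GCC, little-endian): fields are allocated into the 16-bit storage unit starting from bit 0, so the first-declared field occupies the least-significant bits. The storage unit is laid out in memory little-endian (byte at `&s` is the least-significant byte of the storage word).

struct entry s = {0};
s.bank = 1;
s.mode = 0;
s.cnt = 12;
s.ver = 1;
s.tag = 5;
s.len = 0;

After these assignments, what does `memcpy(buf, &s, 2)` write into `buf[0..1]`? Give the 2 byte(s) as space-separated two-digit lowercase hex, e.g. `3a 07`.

bank:2 = 1 → 0x1 << 0 → word 0x0001
mode:2 = 0 → 0x0 << 2 → word 0x0001
cnt:6 = 12 → 0xc << 4 → word 0x00c1
ver:1 = 1 → 0x1 << 10 → word 0x04c1
tag:3 = 5 → 0x5 << 11 → word 0x2cc1
len:2 = 0 → 0x0 << 14 → word 0x2cc1
word = 0x2cc1 → little-endian bytes:
  [0]=0xc1  [1]=0x2c

c1 2c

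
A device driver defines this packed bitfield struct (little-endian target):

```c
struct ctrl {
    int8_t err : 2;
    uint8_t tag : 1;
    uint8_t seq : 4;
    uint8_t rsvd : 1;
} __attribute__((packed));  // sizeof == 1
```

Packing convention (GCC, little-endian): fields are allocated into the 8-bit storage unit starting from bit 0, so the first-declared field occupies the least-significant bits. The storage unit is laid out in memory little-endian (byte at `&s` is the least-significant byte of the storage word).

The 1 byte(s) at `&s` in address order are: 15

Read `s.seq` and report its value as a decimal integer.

[0]=0x15 (little-endian) → word 0x15
err:2 @ bit 0 → (0x15>>0)&0x3 = 0x1
tag:1 @ bit 2 → (0x15>>2)&0x1 = 0x1
seq:4 @ bit 3 → (0x15>>3)&0xf = 0x2  ←
rsvd:1 @ bit 7 → (0x15>>7)&0x1 = 0x0

2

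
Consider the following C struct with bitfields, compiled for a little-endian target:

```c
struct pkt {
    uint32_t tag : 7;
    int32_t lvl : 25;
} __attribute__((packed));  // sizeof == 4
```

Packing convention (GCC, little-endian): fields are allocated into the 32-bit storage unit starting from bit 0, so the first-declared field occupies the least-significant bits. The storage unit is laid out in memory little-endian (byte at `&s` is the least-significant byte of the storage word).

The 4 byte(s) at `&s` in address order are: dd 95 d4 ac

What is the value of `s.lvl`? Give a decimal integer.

[0]=0xdd [1]=0x95 [2]=0xd4 [3]=0xac (little-endian) → word 0xacd495dd
tag:7 @ bit 0 → (0xacd495dd>>0)&0x7f = 0x5d
lvl:25 @ bit 7 → (0xacd495dd>>7)&0x1ffffff = 0x159a92b  ←
lvl signed 25b, MSB=1: 22653227 - 33554432 = -10901205

-10901205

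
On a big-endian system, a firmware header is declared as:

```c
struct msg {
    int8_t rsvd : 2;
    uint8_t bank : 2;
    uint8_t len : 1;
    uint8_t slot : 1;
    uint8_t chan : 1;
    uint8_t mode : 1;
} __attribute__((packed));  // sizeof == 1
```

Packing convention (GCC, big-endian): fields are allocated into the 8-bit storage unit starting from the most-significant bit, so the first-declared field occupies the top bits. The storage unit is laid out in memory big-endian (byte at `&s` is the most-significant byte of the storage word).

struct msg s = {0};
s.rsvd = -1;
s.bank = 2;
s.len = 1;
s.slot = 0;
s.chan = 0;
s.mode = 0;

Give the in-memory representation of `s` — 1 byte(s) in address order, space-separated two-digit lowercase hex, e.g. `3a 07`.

e8

rsvd (2b) val=-1 bits=0x3 at bit 6: 0xc0
bank (2b) val=2 bits=0x2 at bit 4: 0xe0
len (1b) val=1 bits=0x1 at bit 3: 0xe8
slot (1b) val=0 bits=0x0 at bit 2: 0xe8
chan (1b) val=0 bits=0x0 at bit 1: 0xe8
mode (1b) val=0 bits=0x0 at bit 0: 0xe8
word = 0xe8 → big-endian bytes:
  [0]=0xe8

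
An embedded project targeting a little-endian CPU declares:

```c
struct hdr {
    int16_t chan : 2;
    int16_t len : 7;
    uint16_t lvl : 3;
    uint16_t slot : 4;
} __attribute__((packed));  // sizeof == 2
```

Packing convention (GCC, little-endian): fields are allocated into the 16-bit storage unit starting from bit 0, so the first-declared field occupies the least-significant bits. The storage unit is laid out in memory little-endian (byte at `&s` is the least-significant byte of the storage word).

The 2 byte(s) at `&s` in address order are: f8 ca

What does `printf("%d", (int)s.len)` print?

62

[0]=0xf8 [1]=0xca (little-endian) → word 0xcaf8
chan [0+:2] = (word>>0) & 0x3 = 0
len [2+:7] = (word>>2) & 0x7f = 62  ←
lvl [9+:3] = (word>>9) & 0x7 = 5
slot [12+:4] = (word>>12) & 0xf = 12
len signed 7b, MSB=0: value = 62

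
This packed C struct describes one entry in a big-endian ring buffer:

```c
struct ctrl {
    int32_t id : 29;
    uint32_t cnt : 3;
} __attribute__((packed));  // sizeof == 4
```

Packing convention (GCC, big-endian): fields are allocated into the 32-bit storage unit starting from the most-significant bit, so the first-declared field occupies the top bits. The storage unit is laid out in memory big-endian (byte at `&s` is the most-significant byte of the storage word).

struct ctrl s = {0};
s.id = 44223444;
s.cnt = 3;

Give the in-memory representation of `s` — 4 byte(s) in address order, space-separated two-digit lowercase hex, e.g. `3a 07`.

15 16 5e a3

id (29b) val=44223444 bits=0x2a2cbd4 at bit 3: 0x15165ea0
cnt (3b) val=3 bits=0x3 at bit 0: 0x15165ea3
word = 0x15165ea3 → big-endian bytes:
  [0]=0x15  [1]=0x16  [2]=0x5e  [3]=0xa3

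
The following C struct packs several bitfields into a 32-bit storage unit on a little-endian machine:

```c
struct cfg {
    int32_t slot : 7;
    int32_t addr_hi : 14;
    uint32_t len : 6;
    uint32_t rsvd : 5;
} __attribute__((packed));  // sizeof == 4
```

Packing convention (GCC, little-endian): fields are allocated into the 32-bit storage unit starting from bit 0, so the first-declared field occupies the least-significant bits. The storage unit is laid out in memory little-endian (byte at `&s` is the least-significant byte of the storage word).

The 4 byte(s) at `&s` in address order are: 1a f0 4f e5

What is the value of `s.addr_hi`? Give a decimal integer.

8160

[0]=0x1a [1]=0xf0 [2]=0x4f [3]=0xe5 (little-endian) → word 0xe54ff01a
slot:7 @ bit 0 → (0xe54ff01a>>0)&0x7f = 0x1a
addr_hi:14 @ bit 7 → (0xe54ff01a>>7)&0x3fff = 0x1fe0  ←
len:6 @ bit 21 → (0xe54ff01a>>21)&0x3f = 0x2a
rsvd:5 @ bit 27 → (0xe54ff01a>>27)&0x1f = 0x1c
addr_hi signed 14b, MSB=0: value = 8160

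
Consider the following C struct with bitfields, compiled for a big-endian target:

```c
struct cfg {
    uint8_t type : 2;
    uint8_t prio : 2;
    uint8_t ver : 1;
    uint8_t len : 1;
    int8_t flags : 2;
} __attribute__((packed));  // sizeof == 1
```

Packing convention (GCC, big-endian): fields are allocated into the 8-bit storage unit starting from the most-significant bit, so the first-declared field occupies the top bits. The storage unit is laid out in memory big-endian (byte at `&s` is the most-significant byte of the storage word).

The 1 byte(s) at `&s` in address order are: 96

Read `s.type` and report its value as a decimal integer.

[0]=0x96 (big-endian) → word 0x96
type:2 @ bit 6 → (0x96>>6)&0x3 = 0x2  ←
prio:2 @ bit 4 → (0x96>>4)&0x3 = 0x1
ver:1 @ bit 3 → (0x96>>3)&0x1 = 0x0
len:1 @ bit 2 → (0x96>>2)&0x1 = 0x1
flags:2 @ bit 0 → (0x96>>0)&0x3 = 0x2

2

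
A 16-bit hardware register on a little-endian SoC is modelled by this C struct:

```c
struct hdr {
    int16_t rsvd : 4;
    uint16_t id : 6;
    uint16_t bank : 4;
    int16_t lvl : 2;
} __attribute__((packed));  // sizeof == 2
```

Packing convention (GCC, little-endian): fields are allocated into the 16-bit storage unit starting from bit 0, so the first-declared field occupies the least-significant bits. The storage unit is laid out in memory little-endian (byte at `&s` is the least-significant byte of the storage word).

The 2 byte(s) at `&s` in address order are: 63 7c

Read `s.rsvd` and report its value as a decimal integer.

3

[0]=0x63 [1]=0x7c (little-endian) → word 0x7c63
rsvd [0+:4] = (word>>0) & 0xf = 3  ←
id [4+:6] = (word>>4) & 0x3f = 6
bank [10+:4] = (word>>10) & 0xf = 15
lvl [14+:2] = (word>>14) & 0x3 = 1
rsvd signed 4b, MSB=0: value = 3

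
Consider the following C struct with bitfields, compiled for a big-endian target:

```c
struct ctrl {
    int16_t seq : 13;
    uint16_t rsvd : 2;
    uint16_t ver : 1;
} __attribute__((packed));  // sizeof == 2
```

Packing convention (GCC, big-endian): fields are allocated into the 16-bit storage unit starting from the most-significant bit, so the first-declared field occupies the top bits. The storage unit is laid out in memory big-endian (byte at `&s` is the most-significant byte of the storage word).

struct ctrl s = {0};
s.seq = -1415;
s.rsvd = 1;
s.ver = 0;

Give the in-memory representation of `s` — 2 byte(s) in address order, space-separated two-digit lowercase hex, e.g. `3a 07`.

d3 ca

seq (13b) val=-1415 bits=0x1a79 at bit 3: 0xd3c8
rsvd (2b) val=1 bits=0x1 at bit 1: 0xd3ca
ver (1b) val=0 bits=0x0 at bit 0: 0xd3ca
word = 0xd3ca → big-endian bytes:
  [0]=0xd3  [1]=0xca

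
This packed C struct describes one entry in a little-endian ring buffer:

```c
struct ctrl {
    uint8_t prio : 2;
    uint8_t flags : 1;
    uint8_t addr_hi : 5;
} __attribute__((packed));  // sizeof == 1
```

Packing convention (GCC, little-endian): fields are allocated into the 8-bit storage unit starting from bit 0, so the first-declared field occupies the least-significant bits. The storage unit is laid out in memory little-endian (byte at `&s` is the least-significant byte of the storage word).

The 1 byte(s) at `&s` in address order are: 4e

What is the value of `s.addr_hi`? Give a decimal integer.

[0]=0x4e (little-endian) → word 0x4e
prio [0+:2] = (word>>0) & 0x3 = 2
flags [2+:1] = (word>>2) & 0x1 = 1
addr_hi [3+:5] = (word>>3) & 0x1f = 9  ←

9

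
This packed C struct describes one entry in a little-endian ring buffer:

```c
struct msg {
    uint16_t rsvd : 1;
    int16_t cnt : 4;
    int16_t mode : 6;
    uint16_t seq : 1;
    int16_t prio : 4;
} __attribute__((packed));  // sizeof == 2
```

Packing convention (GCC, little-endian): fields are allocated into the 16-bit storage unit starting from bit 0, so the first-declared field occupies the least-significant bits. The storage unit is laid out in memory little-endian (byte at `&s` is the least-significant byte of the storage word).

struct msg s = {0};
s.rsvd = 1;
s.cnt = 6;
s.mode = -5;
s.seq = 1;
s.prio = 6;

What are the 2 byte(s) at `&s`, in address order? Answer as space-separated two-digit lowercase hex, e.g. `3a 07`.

[0+:1] rsvd=1 & 0x1 = 0x1; word=0x0001
[1+:4] cnt=6 & 0xf = 0x6; word=0x000d
[5+:6] mode=-5 & 0x3f = 0x3b; word=0x076d
[11+:1] seq=1 & 0x1 = 0x1; word=0x0f6d
[12+:4] prio=6 & 0xf = 0x6; word=0x6f6d
word = 0x6f6d → little-endian bytes:
  [0]=0x6d  [1]=0x6f

6d 6f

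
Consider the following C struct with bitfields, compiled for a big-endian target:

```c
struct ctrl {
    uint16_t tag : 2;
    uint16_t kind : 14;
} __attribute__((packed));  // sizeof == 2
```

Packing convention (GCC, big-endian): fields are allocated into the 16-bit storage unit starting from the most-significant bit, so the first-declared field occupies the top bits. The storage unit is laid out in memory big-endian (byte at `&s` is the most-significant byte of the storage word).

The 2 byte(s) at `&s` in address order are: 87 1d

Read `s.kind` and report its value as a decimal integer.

[0]=0x87 [1]=0x1d (big-endian) → word 0x871d
tag [14+:2] = (word>>14) & 0x3 = 2
kind [0+:14] = (word>>0) & 0x3fff = 1821  ←

1821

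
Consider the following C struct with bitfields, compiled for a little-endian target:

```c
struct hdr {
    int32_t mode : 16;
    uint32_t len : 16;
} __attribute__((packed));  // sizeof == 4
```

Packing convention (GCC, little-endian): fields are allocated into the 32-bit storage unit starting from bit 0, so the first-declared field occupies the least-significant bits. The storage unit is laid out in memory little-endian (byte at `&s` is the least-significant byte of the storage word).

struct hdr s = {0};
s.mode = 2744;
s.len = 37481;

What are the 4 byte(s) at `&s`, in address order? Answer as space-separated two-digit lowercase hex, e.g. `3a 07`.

mode:16 = 2744 → 0xab8 << 0 → word 0x00000ab8
len:16 = 37481 → 0x9269 << 16 → word 0x92690ab8
word = 0x92690ab8 → little-endian bytes:
  [0]=0xb8  [1]=0x0a  [2]=0x69  [3]=0x92

b8 0a 69 92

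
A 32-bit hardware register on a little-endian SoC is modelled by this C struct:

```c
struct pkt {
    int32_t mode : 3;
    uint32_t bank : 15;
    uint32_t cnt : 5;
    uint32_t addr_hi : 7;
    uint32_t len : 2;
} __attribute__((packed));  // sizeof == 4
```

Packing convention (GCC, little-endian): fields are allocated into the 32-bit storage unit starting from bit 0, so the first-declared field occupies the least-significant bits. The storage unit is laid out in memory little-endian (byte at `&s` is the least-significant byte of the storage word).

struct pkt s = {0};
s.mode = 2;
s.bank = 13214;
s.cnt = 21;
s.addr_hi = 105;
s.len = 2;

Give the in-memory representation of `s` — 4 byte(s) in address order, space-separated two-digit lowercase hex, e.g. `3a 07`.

f2 9c d5 b4

[0+:3] mode=2 & 0x7 = 0x2; word=0x00000002
[3+:15] bank=13214 & 0x7fff = 0x339e; word=0x00019cf2
[18+:5] cnt=21 & 0x1f = 0x15; word=0x00559cf2
[23+:7] addr_hi=105 & 0x7f = 0x69; word=0x34d59cf2
[30+:2] len=2 & 0x3 = 0x2; word=0xb4d59cf2
word = 0xb4d59cf2 → little-endian bytes:
  [0]=0xf2  [1]=0x9c  [2]=0xd5  [3]=0xb4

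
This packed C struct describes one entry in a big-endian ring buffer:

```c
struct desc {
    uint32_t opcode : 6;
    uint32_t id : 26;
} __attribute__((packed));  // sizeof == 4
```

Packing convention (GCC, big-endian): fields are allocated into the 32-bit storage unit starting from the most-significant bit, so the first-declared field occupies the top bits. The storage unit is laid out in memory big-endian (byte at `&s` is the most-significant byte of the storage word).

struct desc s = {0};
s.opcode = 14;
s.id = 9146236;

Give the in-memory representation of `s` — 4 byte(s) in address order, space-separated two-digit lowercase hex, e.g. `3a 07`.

opcode (6b) val=14 bits=0xe at bit 26: 0x38000000
id (26b) val=9146236 bits=0x8b8f7c at bit 0: 0x388b8f7c
word = 0x388b8f7c → big-endian bytes:
  [0]=0x38  [1]=0x8b  [2]=0x8f  [3]=0x7c

38 8b 8f 7c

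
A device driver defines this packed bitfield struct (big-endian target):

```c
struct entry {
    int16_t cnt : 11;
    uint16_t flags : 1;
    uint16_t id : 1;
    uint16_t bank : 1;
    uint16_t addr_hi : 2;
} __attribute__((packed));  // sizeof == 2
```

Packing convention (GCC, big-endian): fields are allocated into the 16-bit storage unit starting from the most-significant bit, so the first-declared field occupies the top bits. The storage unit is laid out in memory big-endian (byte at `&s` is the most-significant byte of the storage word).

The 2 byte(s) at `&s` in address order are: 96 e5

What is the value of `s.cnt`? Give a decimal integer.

[0]=0x96 [1]=0xe5 (big-endian) → word 0x96e5
cnt [5+:11] = (word>>5) & 0x7ff = 1207  ←
flags [4+:1] = (word>>4) & 0x1 = 0
id [3+:1] = (word>>3) & 0x1 = 0
bank [2+:1] = (word>>2) & 0x1 = 1
addr_hi [0+:2] = (word>>0) & 0x3 = 1
cnt signed 11b, MSB=1: 1207 - 2048 = -841

-841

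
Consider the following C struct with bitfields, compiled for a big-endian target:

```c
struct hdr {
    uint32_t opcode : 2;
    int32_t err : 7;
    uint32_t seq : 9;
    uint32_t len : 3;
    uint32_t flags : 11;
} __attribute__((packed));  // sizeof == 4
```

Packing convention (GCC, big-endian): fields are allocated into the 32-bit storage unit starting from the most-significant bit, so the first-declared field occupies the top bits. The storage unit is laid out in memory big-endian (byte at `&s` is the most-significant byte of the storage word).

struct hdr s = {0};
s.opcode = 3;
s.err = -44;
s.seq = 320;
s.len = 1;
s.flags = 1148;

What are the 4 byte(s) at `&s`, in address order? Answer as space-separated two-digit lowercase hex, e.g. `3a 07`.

ea 50 0c 7c

opcode:2 = 3 → 0x3 << 30 → word 0xc0000000
err:7 = -44 → 0x54 << 23 → word 0xea000000
seq:9 = 320 → 0x140 << 14 → word 0xea500000
len:3 = 1 → 0x1 << 11 → word 0xea500800
flags:11 = 1148 → 0x47c << 0 → word 0xea500c7c
word = 0xea500c7c → big-endian bytes:
  [0]=0xea  [1]=0x50  [2]=0x0c  [3]=0x7c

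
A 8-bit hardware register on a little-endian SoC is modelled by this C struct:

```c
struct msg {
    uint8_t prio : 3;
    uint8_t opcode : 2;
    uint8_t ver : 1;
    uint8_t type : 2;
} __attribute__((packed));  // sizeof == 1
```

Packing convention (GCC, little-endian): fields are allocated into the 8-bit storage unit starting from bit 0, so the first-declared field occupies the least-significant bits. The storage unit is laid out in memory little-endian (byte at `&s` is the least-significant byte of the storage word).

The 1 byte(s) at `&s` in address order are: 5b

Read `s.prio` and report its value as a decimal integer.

[0]=0x5b (little-endian) → word 0x5b
prio [0+:3] = (word>>0) & 0x7 = 3  ←
opcode [3+:2] = (word>>3) & 0x3 = 3
ver [5+:1] = (word>>5) & 0x1 = 0
type [6+:2] = (word>>6) & 0x3 = 1

3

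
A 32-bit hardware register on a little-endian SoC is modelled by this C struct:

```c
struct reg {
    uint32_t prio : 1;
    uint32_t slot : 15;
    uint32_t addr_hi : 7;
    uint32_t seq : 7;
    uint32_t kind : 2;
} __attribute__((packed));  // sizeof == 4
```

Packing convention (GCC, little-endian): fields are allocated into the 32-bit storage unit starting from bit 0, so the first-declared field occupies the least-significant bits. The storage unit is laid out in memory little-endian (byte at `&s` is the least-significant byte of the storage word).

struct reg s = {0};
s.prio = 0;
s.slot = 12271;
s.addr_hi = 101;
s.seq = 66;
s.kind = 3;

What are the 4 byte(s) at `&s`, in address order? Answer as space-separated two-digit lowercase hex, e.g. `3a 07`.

de 5f 65 e1

prio (1b) val=0 bits=0x0 at bit 0: 0x00000000
slot (15b) val=12271 bits=0x2fef at bit 1: 0x00005fde
addr_hi (7b) val=101 bits=0x65 at bit 16: 0x00655fde
seq (7b) val=66 bits=0x42 at bit 23: 0x21655fde
kind (2b) val=3 bits=0x3 at bit 30: 0xe1655fde
word = 0xe1655fde → little-endian bytes:
  [0]=0xde  [1]=0x5f  [2]=0x65  [3]=0xe1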